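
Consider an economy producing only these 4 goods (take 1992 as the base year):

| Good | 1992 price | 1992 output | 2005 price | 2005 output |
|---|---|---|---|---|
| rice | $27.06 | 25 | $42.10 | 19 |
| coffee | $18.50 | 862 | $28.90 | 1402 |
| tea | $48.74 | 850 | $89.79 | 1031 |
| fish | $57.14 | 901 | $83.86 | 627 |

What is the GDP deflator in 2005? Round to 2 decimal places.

Nominal GDP 2005 = 42.10·19 + 28.90·1402 + 89.79·1031 + 83.86·627 = 186471.41.
Real GDP 2005 (at 1992 prices) = 27.06·19 + 18.50·1402 + 48.74·1031 + 57.14·627 = 112528.86.
Deflator = Nominal/Real × 100 = 186471.41/112528.86 × 100 = 165.710.

165.71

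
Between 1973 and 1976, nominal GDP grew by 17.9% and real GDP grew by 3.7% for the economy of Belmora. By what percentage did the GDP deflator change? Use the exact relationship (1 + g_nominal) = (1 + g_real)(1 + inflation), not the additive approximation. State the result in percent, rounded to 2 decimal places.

(1 + g_nom) = (1 + g_real)(1 + π), so π = 1.1790 / 1.0370 − 1 = 0.13693.

13.69%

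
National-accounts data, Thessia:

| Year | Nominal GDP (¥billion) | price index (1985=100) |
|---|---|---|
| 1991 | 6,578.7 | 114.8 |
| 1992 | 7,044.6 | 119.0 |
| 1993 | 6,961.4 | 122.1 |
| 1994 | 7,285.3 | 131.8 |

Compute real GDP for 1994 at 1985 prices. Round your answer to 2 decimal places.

Real GDP 1994 = 7285.3 / 1.318 = 5527.54.

¥5,527.54 billion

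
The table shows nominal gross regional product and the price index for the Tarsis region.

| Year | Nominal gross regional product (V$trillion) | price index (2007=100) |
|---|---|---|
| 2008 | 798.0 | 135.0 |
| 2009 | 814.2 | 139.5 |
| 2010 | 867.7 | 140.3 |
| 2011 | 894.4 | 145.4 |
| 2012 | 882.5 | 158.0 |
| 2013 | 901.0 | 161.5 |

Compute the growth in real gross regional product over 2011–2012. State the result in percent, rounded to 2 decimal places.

Real gross regional product 2011 = 894.4/1.454 = 615.13.
Real gross regional product 2012 = 882.5/1.580 = 558.54.
Change = 558.54/615.13 − 1 = -0.0920.

-9.20%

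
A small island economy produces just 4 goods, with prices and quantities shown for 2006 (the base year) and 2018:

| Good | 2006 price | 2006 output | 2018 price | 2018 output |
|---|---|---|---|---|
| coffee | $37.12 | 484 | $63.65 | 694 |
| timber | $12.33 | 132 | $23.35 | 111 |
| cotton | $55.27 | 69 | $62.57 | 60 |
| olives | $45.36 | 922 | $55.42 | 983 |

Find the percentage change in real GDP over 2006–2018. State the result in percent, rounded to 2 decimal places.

Real GDP 2006 = Nominal GDP 2006 = 37.12·484 + 12.33·132 + 55.27·69 + 45.36·922 = 65229.19.
Real GDP 2018 (at 2006 prices) = 37.12·694 + 12.33·111 + 55.27·60 + 45.36·983 = 75034.99.
Real growth = 75034.99/65229.19 − 1 = 0.1503.

15.03%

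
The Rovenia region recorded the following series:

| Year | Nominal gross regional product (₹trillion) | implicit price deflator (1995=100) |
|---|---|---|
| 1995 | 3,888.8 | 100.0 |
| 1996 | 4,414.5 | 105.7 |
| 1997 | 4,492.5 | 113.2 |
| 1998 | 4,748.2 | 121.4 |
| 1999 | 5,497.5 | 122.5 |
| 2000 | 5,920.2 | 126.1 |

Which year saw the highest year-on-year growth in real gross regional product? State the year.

1996: real = 4414.5/1.057 = 4176.44; growth vs 1995 (3888.80) = 7.40%.
1997: real = 4492.5/1.132 = 3968.64; growth vs 1996 (4176.44) = -4.98%.
1998: real = 4748.2/1.214 = 3911.20; growth vs 1997 (3968.64) = -1.45%.
1999: real = 5497.5/1.225 = 4487.76; growth vs 1998 (3911.20) = 14.74%.
2000: real = 5920.2/1.261 = 4694.85; growth vs 1999 (4487.76) = 4.61%.

1999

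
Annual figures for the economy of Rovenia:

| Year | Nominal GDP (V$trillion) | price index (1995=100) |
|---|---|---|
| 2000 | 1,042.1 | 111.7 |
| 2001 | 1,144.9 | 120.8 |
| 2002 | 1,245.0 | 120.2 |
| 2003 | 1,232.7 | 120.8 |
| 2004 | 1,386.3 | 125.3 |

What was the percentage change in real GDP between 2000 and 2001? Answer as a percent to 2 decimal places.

1.59%

Real GDP 2000 = 1042.1/1.117 = 932.95.
Real GDP 2001 = 1144.9/1.208 = 947.76.
Change = 947.76/932.95 − 1 = 0.0159.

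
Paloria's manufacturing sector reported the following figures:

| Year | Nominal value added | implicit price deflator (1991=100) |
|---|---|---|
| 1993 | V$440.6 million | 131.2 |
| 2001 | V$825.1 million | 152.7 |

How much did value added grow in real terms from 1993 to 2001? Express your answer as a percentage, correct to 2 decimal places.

Deflate each year: 1993 → 440.6/1.312 = 335.82; 2001 → 825.1/1.527 = 540.34.
So real value added changed by 540.34/335.82 − 1 = 0.6090, i.e. 60.90%.

60.90%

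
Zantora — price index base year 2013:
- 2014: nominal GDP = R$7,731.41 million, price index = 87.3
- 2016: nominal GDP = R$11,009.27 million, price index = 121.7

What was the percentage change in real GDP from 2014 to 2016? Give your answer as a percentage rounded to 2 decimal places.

Real GDP 2014 = 7731.41 / 0.873 = 8856.14.
Real GDP 2016 = 11009.27 / 1.217 = 9046.24.
Real growth = 9046.24 / 8856.14 − 1 = 0.0215.

2.15%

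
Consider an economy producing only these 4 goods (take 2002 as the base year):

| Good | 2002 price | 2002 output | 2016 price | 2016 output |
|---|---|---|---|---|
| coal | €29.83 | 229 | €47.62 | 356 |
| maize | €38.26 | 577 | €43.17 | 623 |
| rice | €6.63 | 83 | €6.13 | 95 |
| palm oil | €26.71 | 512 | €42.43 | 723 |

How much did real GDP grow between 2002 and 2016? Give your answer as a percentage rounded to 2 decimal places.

26.11%

Real GDP 2002 = Nominal GDP 2002 = 29.83·229 + 38.26·577 + 6.63·83 + 26.71·512 = 43132.90.
Real GDP 2016 (at 2002 prices) = 29.83·356 + 38.26·623 + 6.63·95 + 26.71·723 = 54396.64.
Real growth = 54396.64/43132.90 − 1 = 0.2611.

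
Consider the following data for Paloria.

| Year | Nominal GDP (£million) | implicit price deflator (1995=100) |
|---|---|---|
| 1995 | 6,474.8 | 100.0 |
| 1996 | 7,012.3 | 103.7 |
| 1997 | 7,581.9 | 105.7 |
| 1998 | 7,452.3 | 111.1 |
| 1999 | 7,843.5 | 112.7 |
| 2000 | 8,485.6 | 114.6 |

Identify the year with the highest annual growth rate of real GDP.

1996: real = 7012.3/1.037 = 6762.10; growth vs 1995 (6474.80) = 4.44%.
1997: real = 7581.9/1.057 = 7173.04; growth vs 1996 (6762.10) = 6.08%.
1998: real = 7452.3/1.111 = 6707.74; growth vs 1997 (7173.04) = -6.49%.
1999: real = 7843.5/1.127 = 6959.63; growth vs 1998 (6707.74) = 3.76%.
2000: real = 8485.6/1.146 = 7404.54; growth vs 1999 (6959.63) = 6.39%.

2000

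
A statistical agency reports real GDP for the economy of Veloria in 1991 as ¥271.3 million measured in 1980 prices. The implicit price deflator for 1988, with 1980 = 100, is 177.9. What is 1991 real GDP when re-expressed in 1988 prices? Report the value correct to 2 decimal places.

Real GDP in 1988 prices = Real GDP in 1980 prices × (P_1988/P_1980) = 271.3 × 1.779 = 482.64.

¥482.64 million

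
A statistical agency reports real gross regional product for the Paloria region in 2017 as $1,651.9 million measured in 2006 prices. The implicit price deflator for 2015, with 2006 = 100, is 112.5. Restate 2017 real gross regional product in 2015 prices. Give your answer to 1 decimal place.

Real gross regional product in 2015 prices = Real gross regional product in 2006 prices × (P_2015/P_2006) = 1651.9 × 1.125 = 1858.39.

$1,858.4 million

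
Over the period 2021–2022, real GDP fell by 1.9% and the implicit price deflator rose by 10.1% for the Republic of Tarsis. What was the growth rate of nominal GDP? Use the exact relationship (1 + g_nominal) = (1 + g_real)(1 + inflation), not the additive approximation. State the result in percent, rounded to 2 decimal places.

(1 + g_nom) = (1 + g_real)(1 + π) = 0.9810 × 1.1010 = 1.08008.

8.01%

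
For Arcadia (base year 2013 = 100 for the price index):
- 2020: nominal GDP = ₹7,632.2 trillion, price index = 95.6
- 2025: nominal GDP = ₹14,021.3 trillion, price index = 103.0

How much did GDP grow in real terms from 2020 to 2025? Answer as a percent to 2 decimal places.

70.51%

Real GDP 2020 = 7632.2 / 0.956 = 7983.47.
Real GDP 2025 = 14021.3 / 1.030 = 13612.91.
Real growth = 13612.91 / 7983.47 − 1 = 0.7051.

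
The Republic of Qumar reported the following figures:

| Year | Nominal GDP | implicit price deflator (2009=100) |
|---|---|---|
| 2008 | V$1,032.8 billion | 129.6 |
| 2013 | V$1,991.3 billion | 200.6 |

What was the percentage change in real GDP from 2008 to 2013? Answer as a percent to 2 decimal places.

24.56%

Deflate each year: 2008 → 1032.8/1.296 = 796.91; 2013 → 1991.3/2.006 = 992.67.
So real GDP changed by 992.67/796.91 − 1 = 0.2456, i.e. 24.56%.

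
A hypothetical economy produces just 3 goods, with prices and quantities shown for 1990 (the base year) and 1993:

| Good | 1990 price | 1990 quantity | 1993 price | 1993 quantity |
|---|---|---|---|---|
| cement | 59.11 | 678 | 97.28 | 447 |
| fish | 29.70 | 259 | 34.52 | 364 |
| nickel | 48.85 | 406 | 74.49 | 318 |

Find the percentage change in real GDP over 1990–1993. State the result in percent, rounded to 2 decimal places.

Real GDP 1990 = Nominal GDP 1990 = 59.11·678 + 29.70·259 + 48.85·406 = 67601.98.
Real GDP 1993 (at 1990 prices) = 59.11·447 + 29.70·364 + 48.85·318 = 52767.27.
Real growth = 52767.27/67601.98 − 1 = -0.2194.

-21.94%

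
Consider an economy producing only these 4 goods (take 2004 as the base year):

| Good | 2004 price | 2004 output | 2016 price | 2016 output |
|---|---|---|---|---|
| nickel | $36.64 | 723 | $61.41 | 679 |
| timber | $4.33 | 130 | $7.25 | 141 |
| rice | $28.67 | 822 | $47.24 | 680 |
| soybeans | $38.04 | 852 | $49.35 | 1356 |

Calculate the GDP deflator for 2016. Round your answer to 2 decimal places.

146.80

Nominal GDP 2016 = 61.41·679 + 7.25·141 + 47.24·680 + 49.35·1356 = 141761.44.
Real GDP 2016 (at 2004 prices) = 36.64·679 + 4.33·141 + 28.67·680 + 38.04·1356 = 96566.93.
Deflator = Nominal/Real × 100 = 141761.44/96566.93 × 100 = 146.801.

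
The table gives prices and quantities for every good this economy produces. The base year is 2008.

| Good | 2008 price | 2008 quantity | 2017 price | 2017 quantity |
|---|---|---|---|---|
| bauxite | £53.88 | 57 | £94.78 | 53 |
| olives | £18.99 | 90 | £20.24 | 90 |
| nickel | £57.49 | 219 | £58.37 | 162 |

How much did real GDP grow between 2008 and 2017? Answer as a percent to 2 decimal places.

Real GDP 2008 = Nominal GDP 2008 = 53.88·57 + 18.99·90 + 57.49·219 = 17370.57.
Real GDP 2017 (at 2008 prices) = 53.88·53 + 18.99·90 + 57.49·162 = 13878.12.
Real growth = 13878.12/17370.57 − 1 = -0.2011.

-20.11%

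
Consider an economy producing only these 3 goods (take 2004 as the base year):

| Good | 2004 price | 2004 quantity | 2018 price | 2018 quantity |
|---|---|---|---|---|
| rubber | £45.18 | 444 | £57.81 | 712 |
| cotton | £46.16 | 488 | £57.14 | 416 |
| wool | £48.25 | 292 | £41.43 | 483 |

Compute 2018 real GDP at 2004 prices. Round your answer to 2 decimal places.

Real GDP 2018 = Σ (p_2004 × q_2018) = 45.18·712 + 46.16·416 + 48.25·483 = 74675.47.

£74675.47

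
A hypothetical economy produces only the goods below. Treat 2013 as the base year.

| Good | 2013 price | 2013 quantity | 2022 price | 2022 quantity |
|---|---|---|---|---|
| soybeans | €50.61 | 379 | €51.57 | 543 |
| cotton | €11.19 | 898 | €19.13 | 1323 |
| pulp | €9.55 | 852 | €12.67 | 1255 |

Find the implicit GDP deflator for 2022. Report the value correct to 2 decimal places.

127.53

Nominal GDP 2022 = 51.57·543 + 19.13·1323 + 12.67·1255 = 69212.35.
Real GDP 2022 (at 2013 prices) = 50.61·543 + 11.19·1323 + 9.55·1255 = 54270.85.
Deflator = Nominal/Real × 100 = 69212.35/54270.85 × 100 = 127.531.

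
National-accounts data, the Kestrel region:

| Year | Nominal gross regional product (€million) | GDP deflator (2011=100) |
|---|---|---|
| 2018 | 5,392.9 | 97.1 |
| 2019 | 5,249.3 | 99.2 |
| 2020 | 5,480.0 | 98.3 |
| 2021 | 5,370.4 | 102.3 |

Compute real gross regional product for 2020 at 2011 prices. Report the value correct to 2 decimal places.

Real gross regional product 2020 = 5480.0 / 0.983 = 5574.77.

€5,574.77 million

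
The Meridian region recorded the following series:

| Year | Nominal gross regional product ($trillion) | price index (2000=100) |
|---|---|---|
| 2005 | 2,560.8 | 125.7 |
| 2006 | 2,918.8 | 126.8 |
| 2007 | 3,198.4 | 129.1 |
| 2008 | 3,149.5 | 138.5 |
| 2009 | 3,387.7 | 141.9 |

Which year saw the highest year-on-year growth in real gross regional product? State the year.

2006

2006: real = 2918.8/1.268 = 2301.89; growth vs 2005 (2037.23) = 12.99%.
2007: real = 3198.4/1.291 = 2477.46; growth vs 2006 (2301.89) = 7.63%.
2008: real = 3149.5/1.385 = 2274.01; growth vs 2007 (2477.46) = -8.21%.
2009: real = 3387.7/1.419 = 2387.39; growth vs 2008 (2274.01) = 4.99%.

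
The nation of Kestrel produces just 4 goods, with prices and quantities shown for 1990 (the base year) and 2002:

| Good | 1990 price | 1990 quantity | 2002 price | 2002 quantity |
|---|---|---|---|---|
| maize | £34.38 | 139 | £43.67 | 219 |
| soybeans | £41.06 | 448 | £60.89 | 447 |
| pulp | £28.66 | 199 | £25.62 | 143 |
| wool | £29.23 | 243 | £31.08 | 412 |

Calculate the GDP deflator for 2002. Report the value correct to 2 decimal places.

Nominal GDP 2002 = 43.67·219 + 60.89·447 + 25.62·143 + 31.08·412 = 53250.18.
Real GDP 2002 (at 1990 prices) = 34.38·219 + 41.06·447 + 28.66·143 + 29.23·412 = 42024.18.
Deflator = Nominal/Real × 100 = 53250.18/42024.18 × 100 = 126.713.

126.71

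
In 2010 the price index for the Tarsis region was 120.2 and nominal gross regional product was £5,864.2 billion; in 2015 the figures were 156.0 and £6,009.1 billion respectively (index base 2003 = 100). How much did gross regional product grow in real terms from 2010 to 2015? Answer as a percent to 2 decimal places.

-21.04%

Real gross regional product 2010 = 5864.2 / 1.202 = 4878.70.
Real gross regional product 2015 = 6009.1 / 1.560 = 3851.99.
Real growth = 3851.99 / 4878.70 − 1 = -0.2104.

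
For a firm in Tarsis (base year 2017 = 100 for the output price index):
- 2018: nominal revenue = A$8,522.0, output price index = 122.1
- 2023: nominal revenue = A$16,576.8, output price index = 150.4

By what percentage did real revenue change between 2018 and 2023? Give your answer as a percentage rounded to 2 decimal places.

57.92%

Real revenue 2018 = 8522.0 / 1.221 = 6979.52.
Real revenue 2023 = 16576.8 / 1.504 = 11021.81.
Real growth = 11021.81 / 6979.52 − 1 = 0.5792.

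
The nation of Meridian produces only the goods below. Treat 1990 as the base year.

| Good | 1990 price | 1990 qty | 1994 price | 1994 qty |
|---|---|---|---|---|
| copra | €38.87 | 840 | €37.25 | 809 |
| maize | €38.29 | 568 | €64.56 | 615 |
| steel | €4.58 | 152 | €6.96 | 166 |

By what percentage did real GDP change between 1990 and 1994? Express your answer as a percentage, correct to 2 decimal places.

Real GDP 1990 = Nominal GDP 1990 = 38.87·840 + 38.29·568 + 4.58·152 = 55095.68.
Real GDP 1994 (at 1990 prices) = 38.87·809 + 38.29·615 + 4.58·166 = 55754.46.
Real growth = 55754.46/55095.68 − 1 = 0.0120.

1.20%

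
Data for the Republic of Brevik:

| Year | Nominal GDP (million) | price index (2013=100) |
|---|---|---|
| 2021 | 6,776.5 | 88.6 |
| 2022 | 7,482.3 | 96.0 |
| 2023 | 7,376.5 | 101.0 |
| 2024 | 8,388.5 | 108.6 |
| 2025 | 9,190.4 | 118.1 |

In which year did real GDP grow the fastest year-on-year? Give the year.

2022: real = 7482.3/0.960 = 7794.06; growth vs 2021 (7648.42) = 1.90%.
2023: real = 7376.5/1.010 = 7303.47; growth vs 2022 (7794.06) = -6.29%.
2024: real = 8388.5/1.086 = 7724.22; growth vs 2023 (7303.47) = 5.76%.
2025: real = 9190.4/1.181 = 7781.88; growth vs 2024 (7724.22) = 0.75%.

2024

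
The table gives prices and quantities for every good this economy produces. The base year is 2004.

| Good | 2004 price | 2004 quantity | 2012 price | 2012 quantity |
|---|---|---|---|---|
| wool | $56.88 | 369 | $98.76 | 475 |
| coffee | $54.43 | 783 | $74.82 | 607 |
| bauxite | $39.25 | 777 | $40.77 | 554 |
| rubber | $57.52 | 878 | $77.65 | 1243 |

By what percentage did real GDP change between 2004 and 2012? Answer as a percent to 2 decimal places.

Real GDP 2004 = Nominal GDP 2004 = 56.88·369 + 54.43·783 + 39.25·777 + 57.52·878 = 144607.22.
Real GDP 2012 (at 2004 prices) = 56.88·475 + 54.43·607 + 39.25·554 + 57.52·1243 = 153298.87.
Real growth = 153298.87/144607.22 − 1 = 0.0601.

6.01%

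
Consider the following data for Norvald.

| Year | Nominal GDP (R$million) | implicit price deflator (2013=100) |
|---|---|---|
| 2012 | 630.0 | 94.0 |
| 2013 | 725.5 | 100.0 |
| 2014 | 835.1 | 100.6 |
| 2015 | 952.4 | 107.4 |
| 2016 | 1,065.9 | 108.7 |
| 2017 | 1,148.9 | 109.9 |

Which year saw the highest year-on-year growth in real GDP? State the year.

2013: real = 725.5/1.000 = 725.50; growth vs 2012 (670.21) = 8.25%.
2014: real = 835.1/1.006 = 830.12; growth vs 2013 (725.50) = 14.42%.
2015: real = 952.4/1.074 = 886.78; growth vs 2014 (830.12) = 6.83%.
2016: real = 1065.9/1.087 = 980.59; growth vs 2015 (886.78) = 10.58%.
2017: real = 1148.9/1.099 = 1045.40; growth vs 2016 (980.59) = 6.61%.

2014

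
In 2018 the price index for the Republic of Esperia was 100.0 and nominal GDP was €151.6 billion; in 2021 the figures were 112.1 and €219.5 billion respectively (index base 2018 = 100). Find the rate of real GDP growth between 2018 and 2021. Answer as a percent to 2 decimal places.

Deflate each year: 2018 → 151.6/1.000 = 151.60; 2021 → 219.5/1.121 = 195.81.
So real GDP changed by 195.81/151.60 − 1 = 0.2916, i.e. 29.16%.

29.16%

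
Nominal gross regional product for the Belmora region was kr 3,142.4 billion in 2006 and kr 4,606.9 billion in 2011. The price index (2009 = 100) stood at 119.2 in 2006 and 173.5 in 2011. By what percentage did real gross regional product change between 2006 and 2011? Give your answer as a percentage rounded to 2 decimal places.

Deflate each year: 2006 → 3142.4/1.192 = 2636.24; 2011 → 4606.9/1.735 = 2655.27.
So real gross regional product changed by 2655.27/2636.24 − 1 = 0.0072, i.e. 0.72%.

0.72%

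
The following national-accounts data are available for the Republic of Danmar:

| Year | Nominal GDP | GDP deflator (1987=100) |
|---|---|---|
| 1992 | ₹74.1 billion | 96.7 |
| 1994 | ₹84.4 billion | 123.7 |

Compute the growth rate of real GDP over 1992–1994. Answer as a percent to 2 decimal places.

-10.96%

Deflate each year: 1992 → 74.1/0.967 = 76.63; 1994 → 84.4/1.237 = 68.23.
So real GDP changed by 68.23/76.63 − 1 = -0.1096, i.e. -10.96%.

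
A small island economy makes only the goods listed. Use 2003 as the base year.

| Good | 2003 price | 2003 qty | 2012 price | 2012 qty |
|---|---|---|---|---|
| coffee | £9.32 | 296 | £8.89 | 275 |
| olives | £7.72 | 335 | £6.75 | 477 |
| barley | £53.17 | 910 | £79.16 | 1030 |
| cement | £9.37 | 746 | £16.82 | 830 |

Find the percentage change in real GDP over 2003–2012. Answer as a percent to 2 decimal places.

13.29%

Real GDP 2003 = Nominal GDP 2003 = 9.32·296 + 7.72·335 + 53.17·910 + 9.37·746 = 60719.64.
Real GDP 2012 (at 2003 prices) = 9.32·275 + 7.72·477 + 53.17·1030 + 9.37·830 = 68787.64.
Real growth = 68787.64/60719.64 − 1 = 0.1329.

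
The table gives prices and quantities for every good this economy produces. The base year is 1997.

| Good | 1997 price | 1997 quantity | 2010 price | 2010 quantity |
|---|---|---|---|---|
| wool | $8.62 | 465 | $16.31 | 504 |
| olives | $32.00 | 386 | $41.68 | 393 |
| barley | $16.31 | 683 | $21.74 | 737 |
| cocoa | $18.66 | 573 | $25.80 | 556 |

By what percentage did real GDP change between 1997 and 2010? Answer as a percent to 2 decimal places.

2.94%

Real GDP 1997 = Nominal GDP 1997 = 8.62·465 + 32.00·386 + 16.31·683 + 18.66·573 = 38192.21.
Real GDP 2010 (at 1997 prices) = 8.62·504 + 32.00·393 + 16.31·737 + 18.66·556 = 39315.91.
Real growth = 39315.91/38192.21 − 1 = 0.0294.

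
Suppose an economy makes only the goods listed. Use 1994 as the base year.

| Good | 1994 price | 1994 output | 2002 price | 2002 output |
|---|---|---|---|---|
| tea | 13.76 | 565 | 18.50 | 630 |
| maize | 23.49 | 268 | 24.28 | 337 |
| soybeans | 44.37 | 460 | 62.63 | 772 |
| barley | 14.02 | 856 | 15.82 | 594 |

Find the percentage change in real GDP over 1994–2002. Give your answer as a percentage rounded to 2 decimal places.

Real GDP 1994 = Nominal GDP 1994 = 13.76·565 + 23.49·268 + 44.37·460 + 14.02·856 = 46481.04.
Real GDP 2002 (at 1994 prices) = 13.76·630 + 23.49·337 + 44.37·772 + 14.02·594 = 59166.45.
Real growth = 59166.45/46481.04 − 1 = 0.2729.

27.29%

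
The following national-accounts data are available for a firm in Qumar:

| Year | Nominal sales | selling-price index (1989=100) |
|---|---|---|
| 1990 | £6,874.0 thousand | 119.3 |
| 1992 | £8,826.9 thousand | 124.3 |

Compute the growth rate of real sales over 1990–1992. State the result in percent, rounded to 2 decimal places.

23.24%

Real sales 1990 = 6874.0 / 1.193 = 5761.94.
Real sales 1992 = 8826.9 / 1.243 = 7101.29.
Real growth = 7101.29 / 5761.94 − 1 = 0.2324.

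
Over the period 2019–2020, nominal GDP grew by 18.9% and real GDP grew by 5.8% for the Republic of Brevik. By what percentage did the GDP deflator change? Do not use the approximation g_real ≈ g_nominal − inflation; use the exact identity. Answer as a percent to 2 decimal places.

(1 + g_nom) = (1 + g_real)(1 + π), so π = 1.1890 / 1.0580 − 1 = 0.12382.

12.38%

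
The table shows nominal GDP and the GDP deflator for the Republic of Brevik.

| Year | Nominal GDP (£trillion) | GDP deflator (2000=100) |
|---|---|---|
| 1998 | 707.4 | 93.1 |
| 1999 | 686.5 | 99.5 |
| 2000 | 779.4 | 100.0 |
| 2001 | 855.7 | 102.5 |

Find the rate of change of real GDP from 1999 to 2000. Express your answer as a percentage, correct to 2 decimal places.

12.96%

Real GDP 1999 = 686.5/0.995 = 689.95.
Real GDP 2000 = 779.4/1.000 = 779.40.
Change = 779.40/689.95 − 1 = 0.1296.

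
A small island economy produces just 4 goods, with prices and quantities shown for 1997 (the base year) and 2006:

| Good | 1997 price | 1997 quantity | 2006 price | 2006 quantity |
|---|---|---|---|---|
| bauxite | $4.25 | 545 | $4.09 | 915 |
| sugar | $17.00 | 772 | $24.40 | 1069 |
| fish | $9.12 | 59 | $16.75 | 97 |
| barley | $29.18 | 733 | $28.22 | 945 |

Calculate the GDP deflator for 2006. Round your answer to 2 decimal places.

Nominal GDP 2006 = 4.09·915 + 24.40·1069 + 16.75·97 + 28.22·945 = 58118.60.
Real GDP 2006 (at 1997 prices) = 4.25·915 + 17.00·1069 + 9.12·97 + 29.18·945 = 50521.49.
Deflator = Nominal/Real × 100 = 58118.60/50521.49 × 100 = 115.037.

115.04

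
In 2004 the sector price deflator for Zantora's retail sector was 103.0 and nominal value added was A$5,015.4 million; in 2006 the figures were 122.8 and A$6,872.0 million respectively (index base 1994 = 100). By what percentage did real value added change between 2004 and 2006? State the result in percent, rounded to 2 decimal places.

14.93%

Real value added 2004 = 5015.4 / 1.030 = 4869.32.
Real value added 2006 = 6872.0 / 1.228 = 5596.09.
Real growth = 5596.09 / 4869.32 − 1 = 0.1493.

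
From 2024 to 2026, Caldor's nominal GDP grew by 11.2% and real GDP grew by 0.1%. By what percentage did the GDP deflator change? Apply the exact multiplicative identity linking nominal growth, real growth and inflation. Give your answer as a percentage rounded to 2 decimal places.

(1 + g_nom) = (1 + g_real)(1 + π), so π = 1.1120 / 1.0010 − 1 = 0.11089.

11.09%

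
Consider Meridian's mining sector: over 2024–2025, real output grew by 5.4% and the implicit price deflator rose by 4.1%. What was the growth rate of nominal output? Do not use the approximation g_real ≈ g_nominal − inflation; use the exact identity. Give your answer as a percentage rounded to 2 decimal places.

(1 + g_nom) = (1 + g_real)(1 + π) = 1.0540 × 1.0410 = 1.09721.

9.72%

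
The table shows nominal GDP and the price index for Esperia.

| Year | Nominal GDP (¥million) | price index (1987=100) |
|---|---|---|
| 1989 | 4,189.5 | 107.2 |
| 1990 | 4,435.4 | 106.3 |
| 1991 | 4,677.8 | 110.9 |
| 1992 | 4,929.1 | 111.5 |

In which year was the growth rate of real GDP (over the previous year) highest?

1990

1990: real = 4435.4/1.063 = 4172.53; growth vs 1989 (3908.12) = 6.77%.
1991: real = 4677.8/1.109 = 4218.03; growth vs 1990 (4172.53) = 1.09%.
1992: real = 4929.1/1.115 = 4420.72; growth vs 1991 (4218.03) = 4.81%.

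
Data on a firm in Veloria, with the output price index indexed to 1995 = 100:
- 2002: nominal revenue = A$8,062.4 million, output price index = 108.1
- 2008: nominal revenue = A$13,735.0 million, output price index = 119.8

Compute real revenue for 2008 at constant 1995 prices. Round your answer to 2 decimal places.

Real revenue = Nominal / (output price index/100) = 13735.0 / 1.198 = 11464.94.

A$11,464.94 million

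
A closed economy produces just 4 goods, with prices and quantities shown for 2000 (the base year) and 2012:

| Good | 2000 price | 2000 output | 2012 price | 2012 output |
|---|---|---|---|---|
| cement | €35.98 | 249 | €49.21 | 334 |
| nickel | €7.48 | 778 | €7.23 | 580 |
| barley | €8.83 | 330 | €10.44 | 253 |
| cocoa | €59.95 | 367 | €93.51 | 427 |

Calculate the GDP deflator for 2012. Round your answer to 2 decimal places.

Nominal GDP 2012 = 49.21·334 + 7.23·580 + 10.44·253 + 93.51·427 = 63199.63.
Real GDP 2012 (at 2000 prices) = 35.98·334 + 7.48·580 + 8.83·253 + 59.95·427 = 44188.36.
Deflator = Nominal/Real × 100 = 63199.63/44188.36 × 100 = 143.023.

143.02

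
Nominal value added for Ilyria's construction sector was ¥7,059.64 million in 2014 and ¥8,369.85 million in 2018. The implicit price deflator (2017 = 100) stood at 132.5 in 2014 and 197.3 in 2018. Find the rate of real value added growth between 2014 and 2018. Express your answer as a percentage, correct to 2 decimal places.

-20.38%

Real value added 2014 = 7059.64 / 1.325 = 5328.03.
Real value added 2018 = 8369.85 / 1.973 = 4242.19.
Real growth = 4242.19 / 5328.03 − 1 = -0.2038.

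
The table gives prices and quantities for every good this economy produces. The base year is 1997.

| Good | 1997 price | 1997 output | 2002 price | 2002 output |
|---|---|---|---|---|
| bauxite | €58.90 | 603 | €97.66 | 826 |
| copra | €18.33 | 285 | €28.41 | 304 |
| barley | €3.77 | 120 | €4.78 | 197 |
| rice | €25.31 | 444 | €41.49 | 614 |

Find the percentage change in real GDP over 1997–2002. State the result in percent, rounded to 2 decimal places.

Real GDP 1997 = Nominal GDP 1997 = 58.90·603 + 18.33·285 + 3.77·120 + 25.31·444 = 52430.79.
Real GDP 2002 (at 1997 prices) = 58.90·826 + 18.33·304 + 3.77·197 + 25.31·614 = 70506.75.
Real growth = 70506.75/52430.79 − 1 = 0.3448.

34.48%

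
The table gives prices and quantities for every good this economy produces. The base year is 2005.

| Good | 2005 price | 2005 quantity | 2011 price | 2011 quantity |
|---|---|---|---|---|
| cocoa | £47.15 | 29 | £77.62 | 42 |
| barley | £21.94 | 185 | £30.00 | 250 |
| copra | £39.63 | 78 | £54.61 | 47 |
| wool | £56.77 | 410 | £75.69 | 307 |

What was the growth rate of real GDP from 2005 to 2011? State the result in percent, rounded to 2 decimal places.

Real GDP 2005 = Nominal GDP 2005 = 47.15·29 + 21.94·185 + 39.63·78 + 56.77·410 = 31793.09.
Real GDP 2011 (at 2005 prices) = 47.15·42 + 21.94·250 + 39.63·47 + 56.77·307 = 26756.30.
Real growth = 26756.30/31793.09 − 1 = -0.1584.

-15.84%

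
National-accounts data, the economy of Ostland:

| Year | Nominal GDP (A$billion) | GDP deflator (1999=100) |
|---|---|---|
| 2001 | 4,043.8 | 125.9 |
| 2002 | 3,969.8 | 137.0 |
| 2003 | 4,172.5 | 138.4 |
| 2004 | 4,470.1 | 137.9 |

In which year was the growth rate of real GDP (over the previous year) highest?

2004

2002: real = 3969.8/1.370 = 2897.66; growth vs 2001 (3211.91) = -9.78%.
2003: real = 4172.5/1.384 = 3014.81; growth vs 2002 (2897.66) = 4.04%.
2004: real = 4470.1/1.379 = 3241.55; growth vs 2003 (3014.81) = 7.52%.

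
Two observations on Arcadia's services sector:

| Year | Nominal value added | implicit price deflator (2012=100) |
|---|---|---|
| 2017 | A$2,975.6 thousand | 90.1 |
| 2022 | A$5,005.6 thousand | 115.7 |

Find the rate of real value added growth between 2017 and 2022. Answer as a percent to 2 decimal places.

31.00%

Deflate each year: 2017 → 2975.6/0.901 = 3302.55; 2022 → 5005.6/1.157 = 4326.36.
So real value added changed by 4326.36/3302.55 − 1 = 0.3100, i.e. 31.00%.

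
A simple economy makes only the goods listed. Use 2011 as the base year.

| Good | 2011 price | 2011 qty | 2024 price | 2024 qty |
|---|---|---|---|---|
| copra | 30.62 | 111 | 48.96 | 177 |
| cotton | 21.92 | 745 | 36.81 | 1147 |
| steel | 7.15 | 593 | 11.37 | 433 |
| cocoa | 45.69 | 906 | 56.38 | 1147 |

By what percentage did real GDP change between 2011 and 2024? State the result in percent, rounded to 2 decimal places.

31.67%

Real GDP 2011 = Nominal GDP 2011 = 30.62·111 + 21.92·745 + 7.15·593 + 45.69·906 = 65364.31.
Real GDP 2024 (at 2011 prices) = 30.62·177 + 21.92·1147 + 7.15·433 + 45.69·1147 = 86064.36.
Real growth = 86064.36/65364.31 − 1 = 0.3167.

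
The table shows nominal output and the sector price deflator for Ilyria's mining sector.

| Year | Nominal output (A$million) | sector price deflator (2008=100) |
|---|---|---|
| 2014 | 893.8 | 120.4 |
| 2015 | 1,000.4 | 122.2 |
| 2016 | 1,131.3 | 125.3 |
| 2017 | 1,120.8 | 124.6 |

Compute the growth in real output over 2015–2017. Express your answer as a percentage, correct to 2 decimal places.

Real output 2015 = 1000.4/1.222 = 818.66.
Real output 2017 = 1120.8/1.246 = 899.52.
Change = 899.52/818.66 − 1 = 0.0988.

9.88%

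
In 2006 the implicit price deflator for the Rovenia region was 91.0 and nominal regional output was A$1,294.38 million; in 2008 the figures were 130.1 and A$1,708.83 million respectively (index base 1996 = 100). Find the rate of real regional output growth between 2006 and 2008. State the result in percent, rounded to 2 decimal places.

-7.66%

Deflate each year: 2006 → 1294.38/0.910 = 1422.40; 2008 → 1708.83/1.301 = 1313.47.
So real regional output changed by 1313.47/1422.40 − 1 = -0.0766, i.e. -7.66%.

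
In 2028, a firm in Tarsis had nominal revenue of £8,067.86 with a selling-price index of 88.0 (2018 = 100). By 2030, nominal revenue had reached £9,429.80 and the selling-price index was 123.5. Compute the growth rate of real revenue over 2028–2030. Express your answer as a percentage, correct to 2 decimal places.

-16.72%

Real revenue 2028 = 8067.86 / 0.880 = 9168.02.
Real revenue 2030 = 9429.80 / 1.235 = 7635.47.
Real growth = 7635.47 / 9168.02 − 1 = -0.1672.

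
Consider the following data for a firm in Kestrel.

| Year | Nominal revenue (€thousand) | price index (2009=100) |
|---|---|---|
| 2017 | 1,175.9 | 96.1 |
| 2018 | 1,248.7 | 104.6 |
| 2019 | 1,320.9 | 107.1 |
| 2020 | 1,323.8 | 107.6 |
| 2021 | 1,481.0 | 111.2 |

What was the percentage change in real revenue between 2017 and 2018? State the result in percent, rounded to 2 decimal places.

-2.44%

Real revenue 2017 = 1175.9/0.961 = 1223.62.
Real revenue 2018 = 1248.7/1.046 = 1193.79.
Change = 1193.79/1223.62 − 1 = -0.0244.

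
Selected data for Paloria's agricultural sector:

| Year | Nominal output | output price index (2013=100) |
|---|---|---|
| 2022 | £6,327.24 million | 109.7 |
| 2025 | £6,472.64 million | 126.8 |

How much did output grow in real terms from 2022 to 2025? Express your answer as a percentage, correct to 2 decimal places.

-11.50%

Real output 2022 = 6327.24 / 1.097 = 5767.77.
Real output 2025 = 6472.64 / 1.268 = 5104.61.
Real growth = 5104.61 / 5767.77 − 1 = -0.1150.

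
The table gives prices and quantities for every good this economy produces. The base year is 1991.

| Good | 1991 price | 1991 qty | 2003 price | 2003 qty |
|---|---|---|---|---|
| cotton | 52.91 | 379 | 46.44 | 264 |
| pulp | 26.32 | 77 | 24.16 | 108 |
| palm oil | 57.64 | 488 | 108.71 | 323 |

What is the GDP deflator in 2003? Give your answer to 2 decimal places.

141.08

Nominal GDP 2003 = 46.44·264 + 24.16·108 + 108.71·323 = 49982.77.
Real GDP 2003 (at 1991 prices) = 52.91·264 + 26.32·108 + 57.64·323 = 35428.52.
Deflator = Nominal/Real × 100 = 49982.77/35428.52 × 100 = 141.081.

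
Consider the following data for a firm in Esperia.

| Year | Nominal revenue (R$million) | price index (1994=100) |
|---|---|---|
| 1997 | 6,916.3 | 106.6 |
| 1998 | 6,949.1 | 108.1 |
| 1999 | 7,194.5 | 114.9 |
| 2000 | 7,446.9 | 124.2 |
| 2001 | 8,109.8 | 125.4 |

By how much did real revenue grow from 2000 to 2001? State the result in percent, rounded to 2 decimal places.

Real revenue 2000 = 7446.9/1.242 = 5995.89.
Real revenue 2001 = 8109.8/1.254 = 6467.15.
Change = 6467.15/5995.89 − 1 = 0.0786.

7.86%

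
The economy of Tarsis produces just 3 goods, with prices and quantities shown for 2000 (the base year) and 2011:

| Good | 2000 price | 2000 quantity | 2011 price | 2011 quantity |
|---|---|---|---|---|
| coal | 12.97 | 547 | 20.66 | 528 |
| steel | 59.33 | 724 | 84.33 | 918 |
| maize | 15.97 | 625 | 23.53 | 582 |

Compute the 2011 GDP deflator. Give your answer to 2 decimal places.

144.49

Nominal GDP 2011 = 20.66·528 + 84.33·918 + 23.53·582 = 102017.88.
Real GDP 2011 (at 2000 prices) = 12.97·528 + 59.33·918 + 15.97·582 = 70607.64.
Deflator = Nominal/Real × 100 = 102017.88/70607.64 × 100 = 144.486.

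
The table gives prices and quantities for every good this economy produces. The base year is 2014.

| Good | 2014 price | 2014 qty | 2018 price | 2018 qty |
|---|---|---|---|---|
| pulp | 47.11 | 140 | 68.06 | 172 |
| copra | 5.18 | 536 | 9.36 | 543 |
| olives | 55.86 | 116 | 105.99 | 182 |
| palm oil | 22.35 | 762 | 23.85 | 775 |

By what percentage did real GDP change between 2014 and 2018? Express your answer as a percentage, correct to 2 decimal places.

Real GDP 2014 = Nominal GDP 2014 = 47.11·140 + 5.18·536 + 55.86·116 + 22.35·762 = 32882.34.
Real GDP 2018 (at 2014 prices) = 47.11·172 + 5.18·543 + 55.86·182 + 22.35·775 = 38403.43.
Real growth = 38403.43/32882.34 − 1 = 0.1679.

16.79%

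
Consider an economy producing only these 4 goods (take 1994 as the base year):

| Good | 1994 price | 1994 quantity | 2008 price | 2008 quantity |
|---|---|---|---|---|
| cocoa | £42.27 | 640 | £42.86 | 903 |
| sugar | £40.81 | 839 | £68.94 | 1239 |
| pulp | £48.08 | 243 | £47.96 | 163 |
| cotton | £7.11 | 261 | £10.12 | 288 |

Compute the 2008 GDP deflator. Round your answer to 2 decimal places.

136.74

Nominal GDP 2008 = 42.86·903 + 68.94·1239 + 47.96·163 + 10.12·288 = 134851.28.
Real GDP 2008 (at 1994 prices) = 42.27·903 + 40.81·1239 + 48.08·163 + 7.11·288 = 98618.12.
Deflator = Nominal/Real × 100 = 134851.28/98618.12 × 100 = 136.741.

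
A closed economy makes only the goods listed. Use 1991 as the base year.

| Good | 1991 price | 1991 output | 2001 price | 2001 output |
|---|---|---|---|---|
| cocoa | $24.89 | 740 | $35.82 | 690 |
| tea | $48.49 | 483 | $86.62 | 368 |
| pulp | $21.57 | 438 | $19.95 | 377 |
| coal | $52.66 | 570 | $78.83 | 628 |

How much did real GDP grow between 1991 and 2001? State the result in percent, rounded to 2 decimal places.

Real GDP 1991 = Nominal GDP 1991 = 24.89·740 + 48.49·483 + 21.57·438 + 52.66·570 = 81303.13.
Real GDP 2001 (at 1991 prices) = 24.89·690 + 48.49·368 + 21.57·377 + 52.66·628 = 76220.79.
Real growth = 76220.79/81303.13 − 1 = -0.0625.

-6.25%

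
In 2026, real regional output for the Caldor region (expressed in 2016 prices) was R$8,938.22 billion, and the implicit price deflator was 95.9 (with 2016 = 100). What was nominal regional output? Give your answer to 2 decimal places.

R$8,571.75 billion

Nominal regional output = Real × (implicit price deflator/100) = 8938.22 × 0.959 = 8571.75.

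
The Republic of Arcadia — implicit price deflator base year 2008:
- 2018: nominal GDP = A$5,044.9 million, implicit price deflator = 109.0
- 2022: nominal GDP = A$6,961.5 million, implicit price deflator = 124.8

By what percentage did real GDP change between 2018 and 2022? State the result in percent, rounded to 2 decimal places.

Real GDP 2018 = 5044.9 / 1.090 = 4628.35.
Real GDP 2022 = 6961.5 / 1.248 = 5578.13.
Real growth = 5578.13 / 4628.35 − 1 = 0.2052.

20.52%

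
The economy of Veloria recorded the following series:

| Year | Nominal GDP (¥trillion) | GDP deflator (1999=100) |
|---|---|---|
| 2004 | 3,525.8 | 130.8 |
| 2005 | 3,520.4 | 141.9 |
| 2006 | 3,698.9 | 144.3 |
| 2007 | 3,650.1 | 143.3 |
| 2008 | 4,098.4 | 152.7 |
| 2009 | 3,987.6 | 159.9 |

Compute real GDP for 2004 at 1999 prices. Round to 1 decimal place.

¥2,695.6 trillion

Real GDP 2004 = 3525.8 / 1.308 = 2695.57.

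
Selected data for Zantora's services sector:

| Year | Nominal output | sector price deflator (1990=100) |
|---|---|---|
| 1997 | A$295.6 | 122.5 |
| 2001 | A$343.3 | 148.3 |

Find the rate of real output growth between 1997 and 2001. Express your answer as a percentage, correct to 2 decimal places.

-4.07%

Real output 1997 = 295.6 / 1.225 = 241.31.
Real output 2001 = 343.3 / 1.483 = 231.49.
Real growth = 231.49 / 241.31 − 1 = -0.0407.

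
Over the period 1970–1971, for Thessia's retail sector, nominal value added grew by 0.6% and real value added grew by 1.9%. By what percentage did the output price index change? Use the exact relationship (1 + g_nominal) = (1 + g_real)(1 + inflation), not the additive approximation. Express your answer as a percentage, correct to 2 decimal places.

(1 + g_nom) = (1 + g_real)(1 + π), so π = 1.0060 / 1.0190 − 1 = -0.01276.

-1.28%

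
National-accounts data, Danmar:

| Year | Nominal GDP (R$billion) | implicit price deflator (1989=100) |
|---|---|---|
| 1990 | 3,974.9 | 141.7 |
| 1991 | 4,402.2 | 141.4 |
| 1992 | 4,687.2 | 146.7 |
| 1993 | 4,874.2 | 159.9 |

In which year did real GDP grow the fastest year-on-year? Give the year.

1991: real = 4402.2/1.414 = 3113.30; growth vs 1990 (2805.15) = 10.99%.
1992: real = 4687.2/1.467 = 3195.09; growth vs 1991 (3113.30) = 2.63%.
1993: real = 4874.2/1.599 = 3048.28; growth vs 1992 (3195.09) = -4.59%.

1991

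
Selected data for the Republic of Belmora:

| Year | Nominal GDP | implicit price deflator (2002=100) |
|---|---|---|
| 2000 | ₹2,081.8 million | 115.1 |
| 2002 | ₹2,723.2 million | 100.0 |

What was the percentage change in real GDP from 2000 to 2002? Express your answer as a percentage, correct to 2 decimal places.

50.56%

Deflate each year: 2000 → 2081.8/1.151 = 1808.69; 2002 → 2723.2/1.000 = 2723.20.
So real GDP changed by 2723.20/1808.69 − 1 = 0.5056, i.e. 50.56%.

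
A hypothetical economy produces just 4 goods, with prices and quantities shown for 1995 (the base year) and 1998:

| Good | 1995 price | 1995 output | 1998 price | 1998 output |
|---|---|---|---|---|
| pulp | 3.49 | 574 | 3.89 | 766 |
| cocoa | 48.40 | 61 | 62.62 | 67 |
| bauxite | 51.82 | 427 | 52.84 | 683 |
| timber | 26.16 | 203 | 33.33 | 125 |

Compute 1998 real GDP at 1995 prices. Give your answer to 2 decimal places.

Real GDP 1998 = Σ (p_1995 × q_1998) = 3.49·766 + 48.40·67 + 51.82·683 + 26.16·125 = 44579.20.

44579.20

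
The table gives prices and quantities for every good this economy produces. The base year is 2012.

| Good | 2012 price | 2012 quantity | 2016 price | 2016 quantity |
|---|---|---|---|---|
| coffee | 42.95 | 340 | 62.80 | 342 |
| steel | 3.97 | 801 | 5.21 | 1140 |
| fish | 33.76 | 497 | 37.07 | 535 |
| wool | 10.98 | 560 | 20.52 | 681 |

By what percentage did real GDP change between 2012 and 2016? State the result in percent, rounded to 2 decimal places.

9.93%

Real GDP 2012 = Nominal GDP 2012 = 42.95·340 + 3.97·801 + 33.76·497 + 10.98·560 = 40710.49.
Real GDP 2016 (at 2012 prices) = 42.95·342 + 3.97·1140 + 33.76·535 + 10.98·681 = 44753.68.
Real growth = 44753.68/40710.49 − 1 = 0.0993.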